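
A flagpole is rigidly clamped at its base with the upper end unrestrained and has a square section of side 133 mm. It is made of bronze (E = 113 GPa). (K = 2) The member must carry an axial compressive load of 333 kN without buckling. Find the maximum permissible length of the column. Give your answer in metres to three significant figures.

I = a⁴/12 = 133⁴/12 = 2.608×10^7 mm⁴
I = 2.608×10^-5 m⁴
At the buckling limit P_cr = P = 3.330×10^5 N
From P_cr = π²EI/(K·L)²:  L = (1/K)·√(π²EI/P_cr) = (1/2)·√(π²×1.13×10^11×2.608×10^-5/3.330×10^5)
L = 4.67 m

L_max ≈ 4.67 m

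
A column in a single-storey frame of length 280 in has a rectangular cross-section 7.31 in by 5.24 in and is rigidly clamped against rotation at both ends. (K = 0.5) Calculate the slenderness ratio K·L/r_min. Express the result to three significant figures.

For a rectangle r_min = b/√12 = 5.24/√12 = 1.513 in
L_e = K·L = 0.5 × 280 = 140.0 in
λ = L_e / r_min = 140.00 / 1.513 = 92.6

λ ≈ 92.6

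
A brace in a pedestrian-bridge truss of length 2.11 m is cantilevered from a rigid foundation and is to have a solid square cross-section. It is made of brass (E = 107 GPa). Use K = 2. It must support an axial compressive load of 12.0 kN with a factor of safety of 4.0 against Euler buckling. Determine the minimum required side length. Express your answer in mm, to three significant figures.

Required P_cr = n·P = 4.0 × 12.0 = 48.00 kN
L_e = K·L = 2 × 2.11 = 4.220 m
Required I = P_cr·L_e²/(π²E) = 4.800×10^4 × 4.220² / (π² × 1.07×10^11) = 8.094×10^-7 m⁴
I_req = 8.094×10^5 mm⁴
Solid square: I = a⁴/12  ⇒  a = (12I)^(1/4) = (12×8.094×10^5)^(1/4) = 55.8 mm

a ≈ 55.8 mm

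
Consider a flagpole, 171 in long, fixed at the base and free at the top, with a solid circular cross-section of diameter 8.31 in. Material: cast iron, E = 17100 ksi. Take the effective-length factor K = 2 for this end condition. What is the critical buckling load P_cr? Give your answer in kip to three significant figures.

I = πd⁴/64 = π×8.31⁴/64 = 234.1 in⁴
Effective length L_e = K·L = 2 × 171 = 342.0 in
P_cr = π²EI / L_e² = π² × 17100×10³ × 234.1 / 342.0² = 3.378×10^5 lb

P_cr ≈ 338 kip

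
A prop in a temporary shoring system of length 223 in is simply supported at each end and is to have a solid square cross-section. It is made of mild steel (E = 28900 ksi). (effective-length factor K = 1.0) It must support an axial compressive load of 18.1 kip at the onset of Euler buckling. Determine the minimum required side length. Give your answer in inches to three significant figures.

L_e = K·L = 1 × 223 = 223.0 in
Required I = P_cr·L_e²/(π²E) = 1.810×10^4 × 223.0² / (π² × 2.89×10^7) = 3.156 in⁴
Solid square: I = a⁴/12  ⇒  a = (12I)^(1/4) = (12×3.156)^(1/4) = 2.48 in

a ≈ 2.48 in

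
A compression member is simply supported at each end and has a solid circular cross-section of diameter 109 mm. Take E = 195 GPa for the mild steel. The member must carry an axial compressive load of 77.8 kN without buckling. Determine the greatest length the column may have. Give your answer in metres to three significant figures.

L_max ≈ 13.1 m

I = πd⁴/64 = π×109⁴/64 = 6.929×10^6 mm⁴
I = 6.929×10^-6 m⁴
At the buckling limit P_cr = P = 7.780×10^4 N
From P_cr = π²EI/(K·L)²:  L = (1/K)·√(π²EI/P_cr) = (1/1)·√(π²×1.95×10^11×6.929×10^-6/7.780×10^4)
L = 13.1 m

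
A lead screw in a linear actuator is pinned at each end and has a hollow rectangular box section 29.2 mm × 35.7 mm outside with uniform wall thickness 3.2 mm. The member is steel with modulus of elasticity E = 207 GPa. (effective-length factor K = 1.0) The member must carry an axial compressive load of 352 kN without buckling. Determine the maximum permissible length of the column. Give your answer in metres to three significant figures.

L_max ≈ 0.512 m

Inner dimensions: h_i = 35.7 − 2×3.2 = 29.30 mm, b_i = 29.2 − 2×3.2 = 22.80 mm
Weak-axis I_min = (h_o·b_o³ − h_i·b_i³)/12 with b_o = 29.2, b_i = 22.80 mm (shorter outer/inner sides).
I_min = (35.7×29.2³ − 29.30×22.80³)/12 = 4.513×10^4 mm⁴
I = 4.513×10^-8 m⁴
At the buckling limit P_cr = P = 3.520×10^5 N
From P_cr = π²EI/(K·L)²:  L = (1/K)·√(π²EI/P_cr) = (1/1)·√(π²×2.07×10^11×4.513×10^-8/3.520×10^5)
L = 0.512 m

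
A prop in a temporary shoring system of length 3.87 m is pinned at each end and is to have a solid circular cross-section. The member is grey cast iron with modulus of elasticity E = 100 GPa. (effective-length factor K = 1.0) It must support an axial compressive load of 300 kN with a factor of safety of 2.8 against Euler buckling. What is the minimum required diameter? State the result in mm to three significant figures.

d ≈ 127 mm

Required P_cr = n·P = 2.8 × 300 = 840.0 kN
L_e = K·L = 1 × 3.87 = 3.870 m
Required I = P_cr·L_e²/(π²E) = 8.400×10^5 × 3.870² / (π² × 1.00×10^11) = 1.275×10^-5 m⁴
I_req = 1.275×10^7 mm⁴
Solid circle: I = πd⁴/64  ⇒  d = (64I/π)^(1/4) = (64×1.275×10^7/π)^(1/4) = 127 mm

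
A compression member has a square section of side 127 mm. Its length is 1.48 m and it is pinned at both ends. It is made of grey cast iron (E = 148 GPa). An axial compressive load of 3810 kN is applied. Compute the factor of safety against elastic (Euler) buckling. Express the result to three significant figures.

n ≈ 3.79

I = a⁴/12 = 127⁴/12 = 2.168×10^7 mm⁴
I = 2.168×10^7 mm⁴ = 2.168×10^-5 m⁴
Effective length L_e = K·L = 1 × 1.48 = 1.480 m
P_cr = π²EI / L_e² = π² × 148×10⁹ × 2.168×10^-5 / 1.480² = 1.446×10^7 N
Factor of safety n = P_cr / P = 14457 / 3810 = 3.79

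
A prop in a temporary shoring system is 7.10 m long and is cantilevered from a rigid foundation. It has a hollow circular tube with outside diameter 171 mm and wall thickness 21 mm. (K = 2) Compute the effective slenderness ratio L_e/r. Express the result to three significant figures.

Inner diameter d_i = 171 − 2×21 = 129.0 mm
I = π(d_o⁴ − d_i⁴)/64 = π(171⁴ − 129.0⁴)/64 = 2.838×10^7 mm⁴
A = 9.896×10^3 mm²;  r_min = √(I/A) = √(2.838×10^7/9.896×10^3) = 53.55 mm
L_e = K·L = 2 × 7.10 m = 14.20 m = 14200 mm
λ = L_e / r_min = 14200 / 53.55 = 265

λ ≈ 265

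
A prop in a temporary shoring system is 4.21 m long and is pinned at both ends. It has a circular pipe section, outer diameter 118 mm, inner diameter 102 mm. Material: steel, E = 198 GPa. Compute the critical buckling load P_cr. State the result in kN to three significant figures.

d_o = 118 mm, d_i = 102 mm
I = π(d_o⁴ − d_i⁴)/64 = π(118⁴ − 102.0⁴)/64 = 4.204×10^6 mm⁴
I = 4.204×10^6 mm⁴ = 4.204×10^-6 m⁴
Effective length L_e = K·L = 1 × 4.21 = 4.210 m
P_cr = π²EI / L_e² = π² × 198×10⁹ × 4.204×10^-6 / 4.210² = 4.635×10^5 N

P_cr ≈ 463 kN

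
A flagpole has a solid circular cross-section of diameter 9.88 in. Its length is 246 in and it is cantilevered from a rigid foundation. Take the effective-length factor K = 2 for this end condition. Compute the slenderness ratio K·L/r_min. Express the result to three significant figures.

For a solid circle r = d/4 = 9.88/4 = 2.470 in
L_e = K·L = 2 × 246 = 492.0 in
λ = L_e / r_min = 492.00 / 2.470 = 199

λ ≈ 199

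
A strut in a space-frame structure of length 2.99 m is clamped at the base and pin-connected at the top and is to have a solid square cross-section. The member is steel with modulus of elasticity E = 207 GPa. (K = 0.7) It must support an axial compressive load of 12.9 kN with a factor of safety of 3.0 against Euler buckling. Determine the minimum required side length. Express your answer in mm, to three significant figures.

a ≈ 31.6 mm

Required P_cr = n·P = 3.0 × 12.9 = 38.70 kN
L_e = K·L = 0.7 × 2.99 = 2.093 m
Required I = P_cr·L_e²/(π²E) = 3.870×10^4 × 2.093² / (π² × 2.07×10^11) = 8.298×10^-8 m⁴
I_req = 8.298×10^4 mm⁴
Solid square: I = a⁴/12  ⇒  a = (12I)^(1/4) = (12×8.298×10^4)^(1/4) = 31.6 mm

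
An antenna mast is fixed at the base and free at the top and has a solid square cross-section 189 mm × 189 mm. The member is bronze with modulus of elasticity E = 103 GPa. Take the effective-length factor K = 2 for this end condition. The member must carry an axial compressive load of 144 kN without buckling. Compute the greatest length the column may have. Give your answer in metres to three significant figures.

L_max ≈ 13.7 m

I = a⁴/12 = 189⁴/12 = 1.063×10^8 mm⁴
I = 1.063×10^-4 m⁴
At the buckling limit P_cr = P = 1.440×10^5 N
From P_cr = π²EI/(K·L)²:  L = (1/K)·√(π²EI/P_cr) = (1/2)·√(π²×1.03×10^11×1.063×10^-4/1.440×10^5)
L = 13.7 m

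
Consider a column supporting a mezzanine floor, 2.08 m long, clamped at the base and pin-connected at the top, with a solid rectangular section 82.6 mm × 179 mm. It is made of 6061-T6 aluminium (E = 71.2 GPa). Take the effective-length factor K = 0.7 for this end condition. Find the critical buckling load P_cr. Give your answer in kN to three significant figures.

Buckling occurs about the weak axis: I_min = h·b³/12 with b = 82.6 mm (the shorter side).
I_min = 179×82.6³/12 = 8.406×10^6 mm⁴
I = 8.406×10^6 mm⁴ = 8.406×10^-6 m⁴
Effective length L_e = K·L = 0.7 × 2.08 = 1.456 m
P_cr = π²EI / L_e² = π² × 71.2×10⁹ × 8.406×10^-6 / 1.456² = 2.787×10^6 N

P_cr ≈ 2790 kN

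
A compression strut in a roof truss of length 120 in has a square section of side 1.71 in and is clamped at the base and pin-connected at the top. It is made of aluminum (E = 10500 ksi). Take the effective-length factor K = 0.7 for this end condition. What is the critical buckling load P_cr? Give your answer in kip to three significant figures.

P_cr ≈ 10.5 kip

I = a⁴/12 = 1.71⁴/12 = 0.7125 in⁴
Effective length L_e = K·L = 0.7 × 120 = 84.00 in
P_cr = π²EI / L_e² = π² × 10500×10³ × 0.7125 / 84.00² = 1.046×10^4 lb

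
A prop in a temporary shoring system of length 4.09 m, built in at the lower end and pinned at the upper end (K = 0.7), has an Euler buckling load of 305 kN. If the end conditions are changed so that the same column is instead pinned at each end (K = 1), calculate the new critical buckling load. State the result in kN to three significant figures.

P_cr ≈ 149 kN

P_cr ∝ 1/K², so P_cr,new = P_cr,old × (K_old/K_new)² = 305 × (0.7/1)²
= 305 × 0.4900 = 149 kN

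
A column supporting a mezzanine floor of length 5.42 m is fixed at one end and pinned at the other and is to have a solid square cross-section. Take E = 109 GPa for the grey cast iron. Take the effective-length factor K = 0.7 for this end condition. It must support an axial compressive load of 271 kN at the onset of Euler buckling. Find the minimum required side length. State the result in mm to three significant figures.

a ≈ 81.2 mm

L_e = K·L = 0.7 × 5.42 = 3.794 m
Required I = P_cr·L_e²/(π²E) = 2.710×10^5 × 3.794² / (π² × 1.09×10^11) = 3.626×10^-6 m⁴
I_req = 3.626×10^6 mm⁴
Solid square: I = a⁴/12  ⇒  a = (12I)^(1/4) = (12×3.626×10^6)^(1/4) = 81.2 mm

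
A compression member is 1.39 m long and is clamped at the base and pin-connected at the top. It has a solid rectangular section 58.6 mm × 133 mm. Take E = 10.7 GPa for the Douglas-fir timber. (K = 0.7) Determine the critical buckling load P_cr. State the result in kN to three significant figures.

P_cr ≈ 249 kN

Buckling occurs about the weak axis: I_min = h·b³/12 with b = 58.6 mm (the shorter side).
I_min = 133×58.6³/12 = 2.230×10^6 mm⁴
I = 2.230×10^6 mm⁴ = 2.230×10^-6 m⁴
Effective length L_e = K·L = 0.7 × 1.39 = 0.9730 m
P_cr = π²EI / L_e² = π² × 10.7×10⁹ × 2.230×10^-6 / 0.9730² = 2.488×10^5 N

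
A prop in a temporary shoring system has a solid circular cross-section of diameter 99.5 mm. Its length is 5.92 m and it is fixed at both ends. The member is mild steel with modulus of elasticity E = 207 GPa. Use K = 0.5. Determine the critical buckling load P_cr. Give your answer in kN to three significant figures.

I = πd⁴/64 = π×99.5⁴/64 = 4.811×10^6 mm⁴
I = 4.811×10^6 mm⁴ = 4.811×10^-6 m⁴
Effective length L_e = K·L = 0.5 × 5.92 = 2.960 m
P_cr = π²EI / L_e² = π² × 207×10⁹ × 4.811×10^-6 / 2.960² = 1.122×10^6 N

P_cr ≈ 1120 kN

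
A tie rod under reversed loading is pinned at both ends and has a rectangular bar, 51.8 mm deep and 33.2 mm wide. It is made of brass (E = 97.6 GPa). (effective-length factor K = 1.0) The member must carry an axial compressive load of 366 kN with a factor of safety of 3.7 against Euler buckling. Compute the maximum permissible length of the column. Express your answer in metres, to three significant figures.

Buckling occurs about the weak axis: I_min = h·b³/12 with b = 33.2 mm (the shorter side).
I_min = 51.8×33.2³/12 = 1.580×10^5 mm⁴
I = 1.580×10^-7 m⁴
Required critical load P_cr = n·P = 3.7 × 366 = 1354 kN = 1.354×10^6 N
From P_cr = π²EI/(K·L)²:  L = (1/K)·√(π²EI/P_cr) = (1/1)·√(π²×9.76×10^10×1.580×10^-7/1.354×10^6)
L = 0.335 m

L_max ≈ 0.335 m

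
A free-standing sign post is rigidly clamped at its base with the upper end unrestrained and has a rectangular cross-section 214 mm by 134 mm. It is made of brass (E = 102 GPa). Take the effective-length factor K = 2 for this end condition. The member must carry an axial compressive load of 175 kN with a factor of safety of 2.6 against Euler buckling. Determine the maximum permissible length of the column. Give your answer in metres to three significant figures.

L_max ≈ 4.87 m

Buckling occurs about the weak axis: I_min = h·b³/12 with b = 134 mm (the shorter side).
I_min = 214×134³/12 = 4.291×10^7 mm⁴
I = 4.291×10^-5 m⁴
Required critical load P_cr = n·P = 2.6 × 175 = 455.0 kN = 4.550×10^5 N
From P_cr = π²EI/(K·L)²:  L = (1/K)·√(π²EI/P_cr) = (1/2)·√(π²×1.02×10^11×4.291×10^-5/4.550×10^5)
L = 4.87 m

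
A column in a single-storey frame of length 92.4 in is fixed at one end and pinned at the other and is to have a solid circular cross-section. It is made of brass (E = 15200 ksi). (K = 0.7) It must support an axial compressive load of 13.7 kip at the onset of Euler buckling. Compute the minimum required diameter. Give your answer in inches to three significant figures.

d ≈ 1.67 in

L_e = K·L = 0.7 × 92.4 = 64.68 in
Required I = P_cr·L_e²/(π²E) = 1.370×10^4 × 64.68² / (π² × 1.52×10^7) = 0.3820 in⁴
Solid circle: I = πd⁴/64  ⇒  d = (64I/π)^(1/4) = (64×0.3820/π)^(1/4) = 1.67 in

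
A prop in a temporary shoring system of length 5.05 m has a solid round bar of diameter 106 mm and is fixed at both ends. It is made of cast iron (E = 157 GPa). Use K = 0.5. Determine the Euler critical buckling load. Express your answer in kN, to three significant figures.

P_cr ≈ 1510 kN

I = πd⁴/64 = π×106⁴/64 = 6.197×10^6 mm⁴
I = 6.197×10^6 mm⁴ = 6.197×10^-6 m⁴
Effective length L_e = K·L = 0.5 × 5.05 = 2.525 m
P_cr = π²EI / L_e² = π² × 157×10⁹ × 6.197×10^-6 / 2.525² = 1.506×10^6 N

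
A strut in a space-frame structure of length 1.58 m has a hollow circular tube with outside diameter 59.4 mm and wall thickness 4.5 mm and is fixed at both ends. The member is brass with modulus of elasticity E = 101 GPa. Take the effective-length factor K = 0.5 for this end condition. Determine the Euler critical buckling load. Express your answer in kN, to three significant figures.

P_cr ≈ 470 kN

Inner diameter d_i = 59.4 − 2×4.5 = 50.40 mm
I = π(d_o⁴ − d_i⁴)/64 = π(59.4⁴ − 50.40⁴)/64 = 2.944×10^5 mm⁴
I = 2.944×10^5 mm⁴ = 2.944×10^-7 m⁴
Effective length L_e = K·L = 0.5 × 1.58 = 0.7900 m
P_cr = π²EI / L_e² = π² × 101×10⁹ × 2.944×10^-7 / 0.7900² = 4.702×10^5 N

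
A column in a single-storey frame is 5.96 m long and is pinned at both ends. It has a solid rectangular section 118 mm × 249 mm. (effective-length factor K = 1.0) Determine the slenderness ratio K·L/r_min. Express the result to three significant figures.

For a rectangle r_min = b/√12 = 118/√12 = 34.06 mm
L_e = K·L = 1 × 5.96 m = 5.960 m = 5960.0 mm
λ = L_e / r_min = 5960.0 / 34.06 = 175

λ ≈ 175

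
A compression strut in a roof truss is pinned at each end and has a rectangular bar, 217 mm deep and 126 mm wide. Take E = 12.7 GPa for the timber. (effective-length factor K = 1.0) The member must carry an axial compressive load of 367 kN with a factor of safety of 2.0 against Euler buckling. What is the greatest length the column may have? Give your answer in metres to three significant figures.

Buckling occurs about the weak axis: I_min = h·b³/12 with b = 126 mm (the shorter side).
I_min = 217×126³/12 = 3.617×10^7 mm⁴
I = 3.617×10^-5 m⁴
Required critical load P_cr = n·P = 2.0 × 367 = 734.0 kN = 7.340×10^5 N
From P_cr = π²EI/(K·L)²:  L = (1/K)·√(π²EI/P_cr) = (1/1)·√(π²×1.27×10^10×3.617×10^-5/7.340×10^5)
L = 2.49 m

L_max ≈ 2.49 m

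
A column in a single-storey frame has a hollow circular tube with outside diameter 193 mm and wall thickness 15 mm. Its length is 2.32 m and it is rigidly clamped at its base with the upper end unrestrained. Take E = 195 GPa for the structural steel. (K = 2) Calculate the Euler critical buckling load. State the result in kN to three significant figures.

P_cr ≈ 2990 kN

Inner diameter d_i = 193 − 2×15 = 163.0 mm
I = π(d_o⁴ − d_i⁴)/64 = π(193⁴ − 163.0⁴)/64 = 3.346×10^7 mm⁴
I = 3.346×10^7 mm⁴ = 3.346×10^-5 m⁴
Effective length L_e = K·L = 2 × 2.32 = 4.640 m
P_cr = π²EI / L_e² = π² × 195×10⁹ × 3.346×10^-5 / 4.640² = 2.991×10^6 N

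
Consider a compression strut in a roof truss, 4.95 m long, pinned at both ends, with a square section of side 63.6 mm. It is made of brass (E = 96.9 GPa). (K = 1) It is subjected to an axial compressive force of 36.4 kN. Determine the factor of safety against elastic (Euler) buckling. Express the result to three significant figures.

n ≈ 1.46

I = a⁴/12 = 63.6⁴/12 = 1.363×10^6 mm⁴
I = 1.363×10^6 mm⁴ = 1.363×10^-6 m⁴
Effective length L_e = K·L = 1 × 4.95 = 4.950 m
P_cr = π²EI / L_e² = π² × 96.9×10⁹ × 1.363×10^-6 / 4.950² = 5.322×10^4 N
Factor of safety n = P_cr / P = 53.218 / 36.4 = 1.46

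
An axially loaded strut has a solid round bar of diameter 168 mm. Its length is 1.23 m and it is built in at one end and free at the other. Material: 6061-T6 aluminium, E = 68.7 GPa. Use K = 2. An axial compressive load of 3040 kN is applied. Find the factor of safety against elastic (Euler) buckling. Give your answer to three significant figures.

n ≈ 1.44

I = πd⁴/64 = π×168⁴/64 = 3.910×10^7 mm⁴
I = 3.910×10^7 mm⁴ = 3.910×10^-5 m⁴
Effective length L_e = K·L = 2 × 1.23 = 2.460 m
P_cr = π²EI / L_e² = π² × 68.7×10⁹ × 3.910×10^-5 / 2.460² = 4.381×10^6 N
Factor of safety n = P_cr / P = 4381.2 / 3040 = 1.44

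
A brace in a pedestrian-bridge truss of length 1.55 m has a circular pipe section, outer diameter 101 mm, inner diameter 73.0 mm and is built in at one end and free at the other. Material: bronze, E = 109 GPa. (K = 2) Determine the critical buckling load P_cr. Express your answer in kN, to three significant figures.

d_o = 101 mm, d_i = 73.0 mm
I = π(d_o⁴ − d_i⁴)/64 = π(101⁴ − 73.00⁴)/64 = 3.714×10^6 mm⁴
I = 3.714×10^6 mm⁴ = 3.714×10^-6 m⁴
Effective length L_e = K·L = 2 × 1.55 = 3.100 m
P_cr = π²EI / L_e² = π² × 109×10⁹ × 3.714×10^-6 / 3.100² = 4.158×10^5 N

P_cr ≈ 416 kN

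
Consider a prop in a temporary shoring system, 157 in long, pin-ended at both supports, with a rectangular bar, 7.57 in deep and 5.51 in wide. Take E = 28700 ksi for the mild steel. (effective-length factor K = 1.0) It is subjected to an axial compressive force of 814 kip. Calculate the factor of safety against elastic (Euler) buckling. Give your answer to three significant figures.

Buckling occurs about the weak axis: I_min = h·b³/12 with b = 5.51 in (the shorter side).
I_min = 7.57×5.51³/12 = 105.5 in⁴
Effective length L_e = K·L = 1 × 157 = 157.0 in
P_cr = π²EI / L_e² = π² × 28700×10³ × 105.5 / 157.0² = 1.213×10^6 lb
Factor of safety n = P_cr / P = 1212.7 / 814 = 1.49

n ≈ 1.49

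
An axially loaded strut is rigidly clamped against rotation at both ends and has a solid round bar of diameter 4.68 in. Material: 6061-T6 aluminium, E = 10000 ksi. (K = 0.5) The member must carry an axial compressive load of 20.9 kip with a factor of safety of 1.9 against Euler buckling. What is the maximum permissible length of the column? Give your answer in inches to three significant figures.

I = πd⁴/64 = π×4.68⁴/64 = 23.55 in⁴
Required critical load P_cr = n·P = 1.9 × 20.9 = 39.71 kip = 3.971×10^4 lb
From P_cr = π²EI/(K·L)²:  L = (1/K)·√(π²EI/P_cr) = (1/0.5)·√(π²×1.00×10^7×23.55/3.971×10^4)
L = 484 in

L_max ≈ 484 in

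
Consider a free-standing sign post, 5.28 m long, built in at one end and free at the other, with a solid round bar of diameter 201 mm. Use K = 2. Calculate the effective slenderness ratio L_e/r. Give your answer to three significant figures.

I = πd⁴/64 = π×201⁴/64 = 8.012×10^7 mm⁴
A = 3.173×10^4 mm²;  r_min = √(I/A) = √(8.012×10^7/3.173×10^4) = 50.25 mm
L_e = K·L = 2 × 5.28 m = 10.56 m = 10560 mm
λ = L_e / r_min = 10560 / 50.25 = 210

λ ≈ 210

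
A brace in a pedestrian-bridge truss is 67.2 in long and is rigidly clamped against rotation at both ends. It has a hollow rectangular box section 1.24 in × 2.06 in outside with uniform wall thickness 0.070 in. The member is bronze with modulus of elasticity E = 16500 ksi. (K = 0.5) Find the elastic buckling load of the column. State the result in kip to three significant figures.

Inner dimensions: h_i = 2.06 − 2×0.070 = 1.920 in, b_i = 1.24 − 2×0.070 = 1.100 in
Weak-axis I_min = (h_o·b_o³ − h_i·b_i³)/12 with b_o = 1.24, b_i = 1.100 in (shorter outer/inner sides).
I_min = (2.06×1.24³ − 1.920×1.100³)/12 = 0.1143 in⁴
Effective length L_e = K·L = 0.5 × 67.2 = 33.60 in
P_cr = π²EI / L_e² = π² × 16500×10³ × 0.1143 / 33.60² = 1.649×10^4 lb

P_cr ≈ 16.5 kip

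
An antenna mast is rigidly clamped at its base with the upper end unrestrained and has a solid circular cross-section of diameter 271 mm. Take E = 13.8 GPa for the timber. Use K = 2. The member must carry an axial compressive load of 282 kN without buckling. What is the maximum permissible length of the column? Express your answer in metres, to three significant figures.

I = πd⁴/64 = π×271⁴/64 = 2.648×10^8 mm⁴
I = 2.648×10^-4 m⁴
At the buckling limit P_cr = P = 2.820×10^5 N
From P_cr = π²EI/(K·L)²:  L = (1/K)·√(π²EI/P_cr) = (1/2)·√(π²×1.38×10^10×2.648×10^-4/2.820×10^5)
L = 5.65 m

L_max ≈ 5.65 m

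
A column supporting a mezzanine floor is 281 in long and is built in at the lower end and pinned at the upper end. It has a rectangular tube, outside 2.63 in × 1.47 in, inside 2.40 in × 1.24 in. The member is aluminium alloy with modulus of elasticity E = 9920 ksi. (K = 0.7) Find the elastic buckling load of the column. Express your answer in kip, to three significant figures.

P_cr ≈ 0.797 kip

Weak-axis I_min = (h_o·b_o³ − h_i·b_i³)/12 with b_o = 1.47, b_i = 1.240 in (shorter outer/inner sides).
I_min = (2.63×1.47³ − 2.400×1.240³)/12 = 0.3149 in⁴
Effective length L_e = K·L = 0.7 × 281 = 196.7 in
P_cr = π²EI / L_e² = π² × 9920×10³ × 0.3149 / 196.7² = 796.8 lb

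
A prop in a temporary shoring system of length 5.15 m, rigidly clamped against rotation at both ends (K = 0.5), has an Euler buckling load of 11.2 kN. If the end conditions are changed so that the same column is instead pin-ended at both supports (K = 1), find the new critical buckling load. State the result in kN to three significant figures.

P_cr ≈ 2.80 kN

P_cr ∝ 1/K², so P_cr,new = P_cr,old × (K_old/K_new)² = 11.2 × (0.5/1)²
= 11.2 × 0.2500 = 2.80 kN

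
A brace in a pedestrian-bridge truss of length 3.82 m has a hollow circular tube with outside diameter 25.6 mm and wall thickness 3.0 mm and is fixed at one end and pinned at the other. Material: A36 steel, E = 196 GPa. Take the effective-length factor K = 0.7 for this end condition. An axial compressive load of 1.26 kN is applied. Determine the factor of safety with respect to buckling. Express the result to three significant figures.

n ≈ 2.97

Inner diameter d_i = 25.6 − 2×3.0 = 19.60 mm
I = π(d_o⁴ − d_i⁴)/64 = π(25.6⁴ − 19.60⁴)/64 = 1.384×10^4 mm⁴
I = 1.384×10^4 mm⁴ = 1.384×10^-8 m⁴
Effective length L_e = K·L = 0.7 × 3.82 = 2.674 m
P_cr = π²EI / L_e² = π² × 196×10⁹ × 1.384×10^-8 / 2.674² = 3.744×10^3 N
Factor of safety n = P_cr / P = 3.7439 / 1.26 = 2.97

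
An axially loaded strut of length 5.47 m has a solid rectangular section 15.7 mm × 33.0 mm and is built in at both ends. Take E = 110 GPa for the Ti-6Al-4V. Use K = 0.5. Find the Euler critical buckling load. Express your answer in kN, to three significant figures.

P_cr ≈ 1.54 kN

Buckling occurs about the weak axis: I_min = h·b³/12 with b = 15.7 mm (the shorter side).
I_min = 33.0×15.7³/12 = 1.064×10^4 mm⁴
I = 1.064×10^4 mm⁴ = 1.064×10^-8 m⁴
Effective length L_e = K·L = 0.5 × 5.47 = 2.735 m
P_cr = π²EI / L_e² = π² × 110×10⁹ × 1.064×10^-8 / 2.735² = 1.545×10^3 N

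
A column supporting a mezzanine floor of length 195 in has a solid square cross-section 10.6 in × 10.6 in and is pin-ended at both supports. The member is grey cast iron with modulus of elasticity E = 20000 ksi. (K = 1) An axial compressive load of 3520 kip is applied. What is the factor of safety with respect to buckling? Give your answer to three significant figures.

n ≈ 1.55

I = a⁴/12 = 10.6⁴/12 = 1.052×10^3 in⁴
Effective length L_e = K·L = 1 × 195 = 195.0 in
P_cr = π²EI / L_e² = π² × 20000×10³ × 1.052×10^3 / 195.0² = 5.461×10^6 lb
Factor of safety n = P_cr / P = 5461.4 / 3520 = 1.55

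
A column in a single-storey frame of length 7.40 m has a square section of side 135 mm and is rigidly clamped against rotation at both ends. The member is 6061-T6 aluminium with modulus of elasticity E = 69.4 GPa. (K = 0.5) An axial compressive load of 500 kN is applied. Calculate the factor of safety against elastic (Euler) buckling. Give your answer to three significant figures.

n ≈ 2.77

I = a⁴/12 = 135⁴/12 = 2.768×10^7 mm⁴
I = 2.768×10^7 mm⁴ = 2.768×10^-5 m⁴
Effective length L_e = K·L = 0.5 × 7.40 = 3.700 m
P_cr = π²EI / L_e² = π² × 69.4×10⁹ × 2.768×10^-5 / 3.700² = 1.385×10^6 N
Factor of safety n = P_cr / P = 1384.9 / 500 = 2.77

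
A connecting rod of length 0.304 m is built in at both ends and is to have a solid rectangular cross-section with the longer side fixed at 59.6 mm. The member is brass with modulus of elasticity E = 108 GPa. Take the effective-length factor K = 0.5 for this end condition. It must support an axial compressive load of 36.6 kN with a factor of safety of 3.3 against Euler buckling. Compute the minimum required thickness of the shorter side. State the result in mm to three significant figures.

b ≈ 8.08 mm

Required P_cr = n·P = 3.3 × 36.6 = 120.8 kN
L_e = K·L = 0.5 × 0.304 = 0.1520 m
Required I = P_cr·L_e²/(π²E) = 1.208×10^5 × 0.1520² / (π² × 1.08×10^11) = 2.618×10^-9 m⁴
I_req = 2.618×10^3 mm⁴
Rectangle, weak axis: I_min = h·b³/12 with h = 59.6 mm fixed  ⇒  b = (12I/h)^(1/3) = 8.08 mm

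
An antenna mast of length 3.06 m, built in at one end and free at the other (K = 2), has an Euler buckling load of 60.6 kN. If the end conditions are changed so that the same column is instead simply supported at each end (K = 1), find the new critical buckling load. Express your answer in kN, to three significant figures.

P_cr ≈ 242 kN

P_cr ∝ 1/K², so P_cr,new = P_cr,old × (K_old/K_new)² = 60.6 × (2/1)²
= 60.6 × 4.000 = 242 kN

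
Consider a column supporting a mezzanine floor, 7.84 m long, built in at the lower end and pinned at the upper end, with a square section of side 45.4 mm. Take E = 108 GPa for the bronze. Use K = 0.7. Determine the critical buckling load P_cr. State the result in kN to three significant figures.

P_cr ≈ 12.5 kN

I = a⁴/12 = 45.4⁴/12 = 3.540×10^5 mm⁴
I = 3.540×10^5 mm⁴ = 3.540×10^-7 m⁴
Effective length L_e = K·L = 0.7 × 7.84 = 5.488 m
P_cr = π²EI / L_e² = π² × 108×10⁹ × 3.540×10^-7 / 5.488² = 1.253×10^4 N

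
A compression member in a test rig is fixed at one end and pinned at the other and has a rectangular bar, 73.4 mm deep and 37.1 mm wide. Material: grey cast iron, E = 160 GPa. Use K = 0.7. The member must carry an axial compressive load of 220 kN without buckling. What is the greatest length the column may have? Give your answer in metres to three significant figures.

L_max ≈ 2.14 m

Buckling occurs about the weak axis: I_min = h·b³/12 with b = 37.1 mm (the shorter side).
I_min = 73.4×37.1³/12 = 3.123×10^5 mm⁴
I = 3.123×10^-7 m⁴
At the buckling limit P_cr = P = 2.200×10^5 N
From P_cr = π²EI/(K·L)²:  L = (1/K)·√(π²EI/P_cr) = (1/0.7)·√(π²×1.60×10^11×3.123×10^-7/2.200×10^5)
L = 2.14 m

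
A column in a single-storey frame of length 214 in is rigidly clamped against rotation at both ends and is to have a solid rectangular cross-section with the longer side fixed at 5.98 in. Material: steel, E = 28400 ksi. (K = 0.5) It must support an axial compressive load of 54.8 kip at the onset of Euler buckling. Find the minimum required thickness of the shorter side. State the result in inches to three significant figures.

L_e = K·L = 0.5 × 214 = 107.0 in
Required I = P_cr·L_e²/(π²E) = 5.480×10^4 × 107.0² / (π² × 2.84×10^7) = 2.238 in⁴
Rectangle, weak axis: I_min = h·b³/12 with h = 5.98 in fixed  ⇒  b = (12I/h)^(1/3) = 1.65 in

b ≈ 1.65 in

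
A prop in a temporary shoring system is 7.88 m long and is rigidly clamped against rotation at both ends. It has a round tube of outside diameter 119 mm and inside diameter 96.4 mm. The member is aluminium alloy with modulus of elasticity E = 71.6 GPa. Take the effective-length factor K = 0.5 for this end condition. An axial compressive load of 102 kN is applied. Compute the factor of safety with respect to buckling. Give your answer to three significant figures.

d_o = 119 mm, d_i = 96.4 mm
I = π(d_o⁴ − d_i⁴)/64 = π(119⁴ − 96.40⁴)/64 = 5.605×10^6 mm⁴
I = 5.605×10^6 mm⁴ = 5.605×10^-6 m⁴
Effective length L_e = K·L = 0.5 × 7.88 = 3.940 m
P_cr = π²EI / L_e² = π² × 71.6×10⁹ × 5.605×10^-6 / 3.940² = 2.551×10^5 N
Factor of safety n = P_cr / P = 255.13 / 102 = 2.50

n ≈ 2.50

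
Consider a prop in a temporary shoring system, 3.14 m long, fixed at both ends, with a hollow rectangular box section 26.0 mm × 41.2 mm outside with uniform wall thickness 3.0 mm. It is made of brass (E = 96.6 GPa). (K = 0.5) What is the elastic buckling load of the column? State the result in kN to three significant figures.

P_cr ≈ 14.3 kN

Inner dimensions: h_i = 41.2 − 2×3.0 = 35.20 mm, b_i = 26.0 − 2×3.0 = 20.00 mm
Weak-axis I_min = (h_o·b_o³ − h_i·b_i³)/12 with b_o = 26.0, b_i = 20.00 mm (shorter outer/inner sides).
I_min = (41.2×26.0³ − 35.20×20.00³)/12 = 3.688×10^4 mm⁴
I = 3.688×10^4 mm⁴ = 3.688×10^-8 m⁴
Effective length L_e = K·L = 0.5 × 3.14 = 1.570 m
P_cr = π²EI / L_e² = π² × 96.6×10⁹ × 3.688×10^-8 / 1.570² = 1.426×10^4 N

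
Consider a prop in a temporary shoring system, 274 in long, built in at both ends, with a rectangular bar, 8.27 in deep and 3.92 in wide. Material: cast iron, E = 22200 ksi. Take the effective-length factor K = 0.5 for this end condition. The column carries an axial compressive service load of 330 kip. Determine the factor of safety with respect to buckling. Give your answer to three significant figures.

Buckling occurs about the weak axis: I_min = h·b³/12 with b = 3.92 in (the shorter side).
I_min = 8.27×3.92³/12 = 41.51 in⁴
Effective length L_e = K·L = 0.5 × 274 = 137.0 in
P_cr = π²EI / L_e² = π² × 22200×10³ × 41.51 / 137.0² = 4.846×10^5 lb
Factor of safety n = P_cr / P = 484.61 / 330 = 1.47

n ≈ 1.47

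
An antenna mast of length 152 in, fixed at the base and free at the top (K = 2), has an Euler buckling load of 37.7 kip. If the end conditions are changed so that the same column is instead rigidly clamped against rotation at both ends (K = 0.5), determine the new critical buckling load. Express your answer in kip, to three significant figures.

P_cr ∝ 1/K², so P_cr,new = P_cr,old × (K_old/K_new)² = 37.7 × (2/0.5)²
= 37.7 × 16.00 = 603 kip

P_cr ≈ 603 kip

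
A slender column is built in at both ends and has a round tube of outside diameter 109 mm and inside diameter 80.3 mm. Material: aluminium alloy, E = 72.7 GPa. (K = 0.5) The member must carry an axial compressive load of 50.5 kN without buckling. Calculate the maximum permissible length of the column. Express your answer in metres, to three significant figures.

L_max ≈ 16.7 m

d_o = 109 mm, d_i = 80.3 mm
I = π(d_o⁴ − d_i⁴)/64 = π(109⁴ − 80.30⁴)/64 = 4.888×10^6 mm⁴
I = 4.888×10^-6 m⁴
At the buckling limit P_cr = P = 5.050×10^4 N
From P_cr = π²EI/(K·L)²:  L = (1/K)·√(π²EI/P_cr) = (1/0.5)·√(π²×7.27×10^10×4.888×10^-6/5.050×10^4)
L = 16.7 m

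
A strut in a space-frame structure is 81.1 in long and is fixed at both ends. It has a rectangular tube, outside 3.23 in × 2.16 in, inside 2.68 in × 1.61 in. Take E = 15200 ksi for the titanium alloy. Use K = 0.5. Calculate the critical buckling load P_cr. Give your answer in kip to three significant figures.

Weak-axis I_min = (h_o·b_o³ − h_i·b_i³)/12 with b_o = 2.16, b_i = 1.610 in (shorter outer/inner sides).
I_min = (3.23×2.16³ − 2.680×1.610³)/12 = 1.781 in⁴
Effective length L_e = K·L = 0.5 × 81.1 = 40.55 in
P_cr = π²EI / L_e² = π² × 15200×10³ × 1.781 / 40.55² = 1.624×10^5 lb

P_cr ≈ 162 kip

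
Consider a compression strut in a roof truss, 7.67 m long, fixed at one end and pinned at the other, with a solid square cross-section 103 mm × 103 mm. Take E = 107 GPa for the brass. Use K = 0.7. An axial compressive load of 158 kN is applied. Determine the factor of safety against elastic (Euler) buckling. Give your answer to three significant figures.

n ≈ 2.17

I = a⁴/12 = 103⁴/12 = 9.379×10^6 mm⁴
I = 9.379×10^6 mm⁴ = 9.379×10^-6 m⁴
Effective length L_e = K·L = 0.7 × 7.67 = 5.369 m
P_cr = π²EI / L_e² = π² × 107×10⁹ × 9.379×10^-6 / 5.369² = 3.436×10^5 N
Factor of safety n = P_cr / P = 343.61 / 158 = 2.17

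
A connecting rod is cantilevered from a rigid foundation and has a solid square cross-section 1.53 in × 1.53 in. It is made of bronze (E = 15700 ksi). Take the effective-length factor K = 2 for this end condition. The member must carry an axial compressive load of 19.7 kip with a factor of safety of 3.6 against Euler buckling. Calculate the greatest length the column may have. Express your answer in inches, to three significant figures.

L_max ≈ 15.8 in

I = a⁴/12 = 1.53⁴/12 = 0.4567 in⁴
Required critical load P_cr = n·P = 3.6 × 19.7 = 70.92 kip = 7.092×10^4 lb
From P_cr = π²EI/(K·L)²:  L = (1/K)·√(π²EI/P_cr) = (1/2)·√(π²×1.57×10^7×0.4567/7.092×10^4)
L = 15.8 in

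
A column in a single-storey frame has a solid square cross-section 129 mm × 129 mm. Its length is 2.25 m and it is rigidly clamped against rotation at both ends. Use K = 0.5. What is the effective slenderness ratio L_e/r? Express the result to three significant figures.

λ ≈ 30.2

I = a⁴/12 = 129⁴/12 = 2.308×10^7 mm⁴
A = 1.664×10^4 mm²;  r_min = √(I/A) = √(2.308×10^7/1.664×10^4) = 37.24 mm
L_e = K·L = 0.5 × 2.25 m = 1.125 m = 1125.0 mm
λ = L_e / r_min = 1125.0 / 37.24 = 30.2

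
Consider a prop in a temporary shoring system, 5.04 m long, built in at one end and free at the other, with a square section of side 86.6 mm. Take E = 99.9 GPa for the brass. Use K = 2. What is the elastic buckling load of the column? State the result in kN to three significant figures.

I = a⁴/12 = 86.6⁴/12 = 4.687×10^6 mm⁴
I = 4.687×10^6 mm⁴ = 4.687×10^-6 m⁴
Effective length L_e = K·L = 2 × 5.04 = 10.08 m
P_cr = π²EI / L_e² = π² × 99.9×10⁹ × 4.687×10^-6 / 10.08² = 4.548×10^4 N

P_cr ≈ 45.5 kN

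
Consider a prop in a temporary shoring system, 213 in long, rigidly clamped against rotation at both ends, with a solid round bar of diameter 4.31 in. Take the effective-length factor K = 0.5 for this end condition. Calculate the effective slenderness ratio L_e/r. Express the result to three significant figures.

For a solid circle r = d/4 = 4.31/4 = 1.078 in
L_e = K·L = 0.5 × 213 = 106.5 in
λ = L_e / r_min = 106.50 / 1.078 = 98.8

λ ≈ 98.8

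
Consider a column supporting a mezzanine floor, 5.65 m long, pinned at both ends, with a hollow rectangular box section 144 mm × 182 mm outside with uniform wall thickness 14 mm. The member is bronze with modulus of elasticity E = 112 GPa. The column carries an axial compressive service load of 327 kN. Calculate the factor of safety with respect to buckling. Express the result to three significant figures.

n ≈ 2.67

Inner dimensions: h_i = 182 − 2×14 = 154.0 mm, b_i = 144 − 2×14 = 116.0 mm
Weak-axis I_min = (h_o·b_o³ − h_i·b_i³)/12 with b_o = 144, b_i = 116.0 mm (shorter outer/inner sides).
I_min = (182×144³ − 154.0×116.0³)/12 = 2.526×10^7 mm⁴
I = 2.526×10^7 mm⁴ = 2.526×10^-5 m⁴
Effective length L_e = K·L = 1 × 5.65 = 5.650 m
P_cr = π²EI / L_e² = π² × 112×10⁹ × 2.526×10^-5 / 5.650² = 8.745×10^5 N
Factor of safety n = P_cr / P = 874.55 / 327 = 2.67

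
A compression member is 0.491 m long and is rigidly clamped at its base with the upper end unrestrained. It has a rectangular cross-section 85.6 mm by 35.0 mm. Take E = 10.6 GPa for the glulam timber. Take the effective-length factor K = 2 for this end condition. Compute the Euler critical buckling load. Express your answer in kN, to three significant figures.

Buckling occurs about the weak axis: I_min = h·b³/12 with b = 35.0 mm (the shorter side).
I_min = 85.6×35.0³/12 = 3.058×10^5 mm⁴
I = 3.058×10^5 mm⁴ = 3.058×10^-7 m⁴
Effective length L_e = K·L = 2 × 0.491 = 0.9820 m
P_cr = π²EI / L_e² = π² × 10.6×10⁹ × 3.058×10^-7 / 0.9820² = 3.318×10^4 N

P_cr ≈ 33.2 kN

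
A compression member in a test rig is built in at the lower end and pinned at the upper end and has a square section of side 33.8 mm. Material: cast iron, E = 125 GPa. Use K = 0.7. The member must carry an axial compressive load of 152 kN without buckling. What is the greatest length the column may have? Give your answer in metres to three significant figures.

L_max ≈ 1.34 m

I = a⁴/12 = 33.8⁴/12 = 1.088×10^5 mm⁴
I = 1.088×10^-7 m⁴
At the buckling limit P_cr = P = 1.520×10^5 N
From P_cr = π²EI/(K·L)²:  L = (1/K)·√(π²EI/P_cr) = (1/0.7)·√(π²×1.25×10^11×1.088×10^-7/1.520×10^5)
L = 1.34 m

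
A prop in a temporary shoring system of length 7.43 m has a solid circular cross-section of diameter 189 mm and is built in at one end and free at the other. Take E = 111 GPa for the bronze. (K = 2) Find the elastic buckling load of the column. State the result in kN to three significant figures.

I = πd⁴/64 = π×189⁴/64 = 6.264×10^7 mm⁴
I = 6.264×10^7 mm⁴ = 6.264×10^-5 m⁴
Effective length L_e = K·L = 2 × 7.43 = 14.86 m
P_cr = π²EI / L_e² = π² × 111×10⁹ × 6.264×10^-5 / 14.86² = 3.107×10^5 N

P_cr ≈ 311 kN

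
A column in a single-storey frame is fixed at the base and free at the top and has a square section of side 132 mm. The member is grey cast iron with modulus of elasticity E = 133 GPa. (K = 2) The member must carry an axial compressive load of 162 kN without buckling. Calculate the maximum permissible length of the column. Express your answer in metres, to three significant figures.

I = a⁴/12 = 132⁴/12 = 2.530×10^7 mm⁴
I = 2.530×10^-5 m⁴
At the buckling limit P_cr = P = 1.620×10^5 N
From P_cr = π²EI/(K·L)²:  L = (1/K)·√(π²EI/P_cr) = (1/2)·√(π²×1.33×10^11×2.530×10^-5/1.620×10^5)
L = 7.16 m

L_max ≈ 7.16 m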